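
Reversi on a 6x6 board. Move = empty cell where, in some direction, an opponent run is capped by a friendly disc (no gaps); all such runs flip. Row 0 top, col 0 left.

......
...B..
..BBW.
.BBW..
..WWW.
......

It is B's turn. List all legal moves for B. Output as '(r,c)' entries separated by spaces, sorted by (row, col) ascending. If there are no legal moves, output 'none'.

(1,4): no bracket -> illegal
(1,5): no bracket -> illegal
(2,5): flips 1 -> legal
(3,4): flips 1 -> legal
(3,5): flips 1 -> legal
(4,1): no bracket -> illegal
(4,5): no bracket -> illegal
(5,1): no bracket -> illegal
(5,2): flips 1 -> legal
(5,3): flips 3 -> legal
(5,4): flips 1 -> legal
(5,5): flips 2 -> legal

Answer: (2,5) (3,4) (3,5) (5,2) (5,3) (5,4) (5,5)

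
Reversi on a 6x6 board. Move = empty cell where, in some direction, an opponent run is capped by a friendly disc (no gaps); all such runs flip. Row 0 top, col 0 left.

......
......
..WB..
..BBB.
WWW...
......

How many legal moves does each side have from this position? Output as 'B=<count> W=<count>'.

-- B to move --
(1,1): flips 1 -> legal
(1,2): flips 1 -> legal
(1,3): no bracket -> illegal
(2,1): flips 1 -> legal
(3,0): no bracket -> illegal
(3,1): no bracket -> illegal
(4,3): no bracket -> illegal
(5,0): flips 1 -> legal
(5,1): flips 1 -> legal
(5,2): flips 1 -> legal
(5,3): no bracket -> illegal
B mobility = 6
-- W to move --
(1,2): no bracket -> illegal
(1,3): no bracket -> illegal
(1,4): flips 2 -> legal
(2,1): no bracket -> illegal
(2,4): flips 2 -> legal
(2,5): no bracket -> illegal
(3,1): no bracket -> illegal
(3,5): no bracket -> illegal
(4,3): no bracket -> illegal
(4,4): flips 1 -> legal
(4,5): no bracket -> illegal
W mobility = 3

Answer: B=6 W=3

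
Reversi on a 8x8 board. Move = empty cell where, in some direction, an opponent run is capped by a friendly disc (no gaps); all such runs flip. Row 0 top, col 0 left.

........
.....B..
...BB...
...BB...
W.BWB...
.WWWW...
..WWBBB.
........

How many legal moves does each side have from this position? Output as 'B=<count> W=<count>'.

-- B to move --
(3,0): no bracket -> illegal
(3,1): no bracket -> illegal
(3,2): flips 2 -> legal
(4,1): no bracket -> illegal
(4,5): no bracket -> illegal
(5,0): no bracket -> illegal
(5,5): no bracket -> illegal
(6,0): flips 1 -> legal
(6,1): flips 4 -> legal
(7,1): flips 2 -> legal
(7,2): flips 2 -> legal
(7,3): flips 3 -> legal
(7,4): no bracket -> illegal
B mobility = 6
-- W to move --
(0,4): no bracket -> illegal
(0,5): no bracket -> illegal
(0,6): flips 4 -> legal
(1,2): no bracket -> illegal
(1,3): flips 2 -> legal
(1,4): flips 3 -> legal
(1,6): no bracket -> illegal
(2,2): no bracket -> illegal
(2,5): flips 1 -> legal
(2,6): no bracket -> illegal
(3,1): flips 1 -> legal
(3,2): flips 1 -> legal
(3,5): flips 1 -> legal
(4,1): flips 1 -> legal
(4,5): flips 1 -> legal
(5,5): no bracket -> illegal
(5,6): no bracket -> illegal
(5,7): no bracket -> illegal
(6,7): flips 3 -> legal
(7,3): no bracket -> illegal
(7,4): flips 1 -> legal
(7,5): flips 1 -> legal
(7,6): flips 1 -> legal
(7,7): no bracket -> illegal
W mobility = 13

Answer: B=6 W=13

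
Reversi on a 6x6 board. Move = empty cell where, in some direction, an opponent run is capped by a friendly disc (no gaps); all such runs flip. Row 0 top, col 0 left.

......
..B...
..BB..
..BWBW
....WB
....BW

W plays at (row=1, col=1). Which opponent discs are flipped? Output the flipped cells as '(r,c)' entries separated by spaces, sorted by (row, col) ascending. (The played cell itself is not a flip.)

Answer: (2,2)

Derivation:
Dir NW: first cell '.' (not opp) -> no flip
Dir N: first cell '.' (not opp) -> no flip
Dir NE: first cell '.' (not opp) -> no flip
Dir W: first cell '.' (not opp) -> no flip
Dir E: opp run (1,2), next='.' -> no flip
Dir SW: first cell '.' (not opp) -> no flip
Dir S: first cell '.' (not opp) -> no flip
Dir SE: opp run (2,2) capped by W -> flip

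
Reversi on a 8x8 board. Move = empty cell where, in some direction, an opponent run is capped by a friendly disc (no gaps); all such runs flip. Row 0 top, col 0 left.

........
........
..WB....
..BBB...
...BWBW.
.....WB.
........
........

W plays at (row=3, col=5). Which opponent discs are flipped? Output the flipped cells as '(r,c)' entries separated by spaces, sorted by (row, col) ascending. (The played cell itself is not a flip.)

Dir NW: first cell '.' (not opp) -> no flip
Dir N: first cell '.' (not opp) -> no flip
Dir NE: first cell '.' (not opp) -> no flip
Dir W: opp run (3,4) (3,3) (3,2), next='.' -> no flip
Dir E: first cell '.' (not opp) -> no flip
Dir SW: first cell 'W' (not opp) -> no flip
Dir S: opp run (4,5) capped by W -> flip
Dir SE: first cell 'W' (not opp) -> no flip

Answer: (4,5)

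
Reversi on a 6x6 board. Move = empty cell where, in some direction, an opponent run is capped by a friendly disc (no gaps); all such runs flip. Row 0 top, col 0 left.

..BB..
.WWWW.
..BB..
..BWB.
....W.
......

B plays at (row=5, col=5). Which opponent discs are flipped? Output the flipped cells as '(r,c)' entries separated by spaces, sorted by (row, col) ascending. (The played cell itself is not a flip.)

Answer: (3,3) (4,4)

Derivation:
Dir NW: opp run (4,4) (3,3) capped by B -> flip
Dir N: first cell '.' (not opp) -> no flip
Dir NE: edge -> no flip
Dir W: first cell '.' (not opp) -> no flip
Dir E: edge -> no flip
Dir SW: edge -> no flip
Dir S: edge -> no flip
Dir SE: edge -> no flip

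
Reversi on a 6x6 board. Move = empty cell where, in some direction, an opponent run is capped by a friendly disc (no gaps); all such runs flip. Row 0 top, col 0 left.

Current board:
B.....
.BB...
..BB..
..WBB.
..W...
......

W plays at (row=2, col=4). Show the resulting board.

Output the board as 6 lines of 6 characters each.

Answer: B.....
.BB...
..BBW.
..WWB.
..W...
......

Derivation:
Place W at (2,4); scan 8 dirs for brackets.
Dir NW: first cell '.' (not opp) -> no flip
Dir N: first cell '.' (not opp) -> no flip
Dir NE: first cell '.' (not opp) -> no flip
Dir W: opp run (2,3) (2,2), next='.' -> no flip
Dir E: first cell '.' (not opp) -> no flip
Dir SW: opp run (3,3) capped by W -> flip
Dir S: opp run (3,4), next='.' -> no flip
Dir SE: first cell '.' (not opp) -> no flip
All flips: (3,3)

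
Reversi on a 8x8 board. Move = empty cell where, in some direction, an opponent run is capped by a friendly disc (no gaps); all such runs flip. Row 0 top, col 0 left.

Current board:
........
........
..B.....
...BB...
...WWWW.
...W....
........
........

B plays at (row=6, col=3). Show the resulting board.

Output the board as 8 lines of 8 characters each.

Place B at (6,3); scan 8 dirs for brackets.
Dir NW: first cell '.' (not opp) -> no flip
Dir N: opp run (5,3) (4,3) capped by B -> flip
Dir NE: first cell '.' (not opp) -> no flip
Dir W: first cell '.' (not opp) -> no flip
Dir E: first cell '.' (not opp) -> no flip
Dir SW: first cell '.' (not opp) -> no flip
Dir S: first cell '.' (not opp) -> no flip
Dir SE: first cell '.' (not opp) -> no flip
All flips: (4,3) (5,3)

Answer: ........
........
..B.....
...BB...
...BWWW.
...B....
...B....
........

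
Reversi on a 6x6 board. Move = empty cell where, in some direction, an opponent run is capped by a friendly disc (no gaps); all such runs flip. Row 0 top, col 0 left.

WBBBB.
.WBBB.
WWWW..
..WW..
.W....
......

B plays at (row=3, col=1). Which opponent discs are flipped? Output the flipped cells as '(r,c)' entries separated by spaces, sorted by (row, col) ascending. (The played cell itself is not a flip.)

Dir NW: opp run (2,0), next=edge -> no flip
Dir N: opp run (2,1) (1,1) capped by B -> flip
Dir NE: opp run (2,2) capped by B -> flip
Dir W: first cell '.' (not opp) -> no flip
Dir E: opp run (3,2) (3,3), next='.' -> no flip
Dir SW: first cell '.' (not opp) -> no flip
Dir S: opp run (4,1), next='.' -> no flip
Dir SE: first cell '.' (not opp) -> no flip

Answer: (1,1) (2,1) (2,2)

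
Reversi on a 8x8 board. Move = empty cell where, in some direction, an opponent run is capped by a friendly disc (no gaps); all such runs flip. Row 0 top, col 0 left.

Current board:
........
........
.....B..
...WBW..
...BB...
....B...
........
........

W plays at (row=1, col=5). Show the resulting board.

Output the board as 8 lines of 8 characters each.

Place W at (1,5); scan 8 dirs for brackets.
Dir NW: first cell '.' (not opp) -> no flip
Dir N: first cell '.' (not opp) -> no flip
Dir NE: first cell '.' (not opp) -> no flip
Dir W: first cell '.' (not opp) -> no flip
Dir E: first cell '.' (not opp) -> no flip
Dir SW: first cell '.' (not opp) -> no flip
Dir S: opp run (2,5) capped by W -> flip
Dir SE: first cell '.' (not opp) -> no flip
All flips: (2,5)

Answer: ........
.....W..
.....W..
...WBW..
...BB...
....B...
........
........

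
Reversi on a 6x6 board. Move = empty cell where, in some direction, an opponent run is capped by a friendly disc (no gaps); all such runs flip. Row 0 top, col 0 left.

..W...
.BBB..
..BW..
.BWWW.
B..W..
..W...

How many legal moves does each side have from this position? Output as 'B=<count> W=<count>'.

Answer: B=6 W=7

Derivation:
-- B to move --
(0,1): no bracket -> illegal
(0,3): no bracket -> illegal
(1,4): no bracket -> illegal
(2,1): no bracket -> illegal
(2,4): flips 1 -> legal
(2,5): no bracket -> illegal
(3,5): flips 3 -> legal
(4,1): no bracket -> illegal
(4,2): flips 1 -> legal
(4,4): flips 1 -> legal
(4,5): flips 2 -> legal
(5,1): no bracket -> illegal
(5,3): flips 3 -> legal
(5,4): no bracket -> illegal
B mobility = 6
-- W to move --
(0,0): flips 2 -> legal
(0,1): flips 1 -> legal
(0,3): flips 1 -> legal
(0,4): no bracket -> illegal
(1,0): no bracket -> illegal
(1,4): no bracket -> illegal
(2,0): flips 1 -> legal
(2,1): flips 1 -> legal
(2,4): flips 1 -> legal
(3,0): flips 1 -> legal
(4,1): no bracket -> illegal
(4,2): no bracket -> illegal
(5,0): no bracket -> illegal
(5,1): no bracket -> illegal
W mobility = 7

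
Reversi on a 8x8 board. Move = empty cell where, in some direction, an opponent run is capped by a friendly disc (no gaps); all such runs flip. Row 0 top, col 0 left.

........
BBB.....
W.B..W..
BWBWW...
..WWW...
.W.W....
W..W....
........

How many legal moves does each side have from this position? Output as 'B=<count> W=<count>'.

Answer: B=5 W=5

Derivation:
-- B to move --
(1,4): no bracket -> illegal
(1,5): no bracket -> illegal
(1,6): no bracket -> illegal
(2,1): no bracket -> illegal
(2,3): no bracket -> illegal
(2,4): no bracket -> illegal
(2,6): no bracket -> illegal
(3,5): flips 2 -> legal
(3,6): no bracket -> illegal
(4,0): flips 1 -> legal
(4,1): no bracket -> illegal
(4,5): no bracket -> illegal
(5,0): no bracket -> illegal
(5,2): flips 1 -> legal
(5,4): flips 1 -> legal
(5,5): flips 2 -> legal
(6,1): no bracket -> illegal
(6,2): no bracket -> illegal
(6,4): no bracket -> illegal
(7,0): no bracket -> illegal
(7,1): no bracket -> illegal
(7,2): no bracket -> illegal
(7,3): no bracket -> illegal
(7,4): no bracket -> illegal
B mobility = 5
-- W to move --
(0,0): flips 3 -> legal
(0,1): no bracket -> illegal
(0,2): flips 4 -> legal
(0,3): no bracket -> illegal
(1,3): flips 1 -> legal
(2,1): flips 1 -> legal
(2,3): no bracket -> illegal
(4,0): flips 1 -> legal
(4,1): no bracket -> illegal
W mobility = 5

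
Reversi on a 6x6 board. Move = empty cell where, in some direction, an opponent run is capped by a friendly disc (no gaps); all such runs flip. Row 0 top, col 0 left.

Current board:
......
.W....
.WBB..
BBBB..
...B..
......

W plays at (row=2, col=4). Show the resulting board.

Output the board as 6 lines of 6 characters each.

Answer: ......
.W....
.WWWW.
BBBB..
...B..
......

Derivation:
Place W at (2,4); scan 8 dirs for brackets.
Dir NW: first cell '.' (not opp) -> no flip
Dir N: first cell '.' (not opp) -> no flip
Dir NE: first cell '.' (not opp) -> no flip
Dir W: opp run (2,3) (2,2) capped by W -> flip
Dir E: first cell '.' (not opp) -> no flip
Dir SW: opp run (3,3), next='.' -> no flip
Dir S: first cell '.' (not opp) -> no flip
Dir SE: first cell '.' (not opp) -> no flip
All flips: (2,2) (2,3)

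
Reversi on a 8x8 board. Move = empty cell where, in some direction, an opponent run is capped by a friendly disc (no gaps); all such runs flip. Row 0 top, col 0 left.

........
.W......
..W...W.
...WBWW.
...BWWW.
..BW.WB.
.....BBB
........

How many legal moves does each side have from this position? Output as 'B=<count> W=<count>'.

Answer: B=9 W=8

Derivation:
-- B to move --
(0,0): flips 5 -> legal
(0,1): no bracket -> illegal
(0,2): no bracket -> illegal
(1,0): no bracket -> illegal
(1,2): no bracket -> illegal
(1,3): no bracket -> illegal
(1,5): no bracket -> illegal
(1,6): flips 3 -> legal
(1,7): no bracket -> illegal
(2,0): no bracket -> illegal
(2,1): no bracket -> illegal
(2,3): flips 1 -> legal
(2,4): no bracket -> illegal
(2,5): flips 3 -> legal
(2,7): no bracket -> illegal
(3,1): no bracket -> illegal
(3,2): flips 1 -> legal
(3,7): flips 2 -> legal
(4,2): no bracket -> illegal
(4,7): flips 3 -> legal
(5,4): flips 3 -> legal
(5,7): no bracket -> illegal
(6,2): no bracket -> illegal
(6,3): flips 1 -> legal
(6,4): no bracket -> illegal
B mobility = 9
-- W to move --
(2,3): flips 1 -> legal
(2,4): flips 1 -> legal
(2,5): no bracket -> illegal
(3,2): no bracket -> illegal
(4,1): no bracket -> illegal
(4,2): flips 1 -> legal
(4,7): no bracket -> illegal
(5,1): flips 1 -> legal
(5,4): no bracket -> illegal
(5,7): flips 1 -> legal
(6,1): no bracket -> illegal
(6,2): no bracket -> illegal
(6,3): no bracket -> illegal
(6,4): no bracket -> illegal
(7,4): no bracket -> illegal
(7,5): flips 1 -> legal
(7,6): flips 2 -> legal
(7,7): flips 1 -> legal
W mobility = 8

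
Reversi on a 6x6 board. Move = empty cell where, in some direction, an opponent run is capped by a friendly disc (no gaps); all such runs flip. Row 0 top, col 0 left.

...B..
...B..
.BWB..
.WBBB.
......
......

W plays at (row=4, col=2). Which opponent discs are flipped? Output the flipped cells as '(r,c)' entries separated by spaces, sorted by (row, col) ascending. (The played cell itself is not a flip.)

Dir NW: first cell 'W' (not opp) -> no flip
Dir N: opp run (3,2) capped by W -> flip
Dir NE: opp run (3,3), next='.' -> no flip
Dir W: first cell '.' (not opp) -> no flip
Dir E: first cell '.' (not opp) -> no flip
Dir SW: first cell '.' (not opp) -> no flip
Dir S: first cell '.' (not opp) -> no flip
Dir SE: first cell '.' (not opp) -> no flip

Answer: (3,2)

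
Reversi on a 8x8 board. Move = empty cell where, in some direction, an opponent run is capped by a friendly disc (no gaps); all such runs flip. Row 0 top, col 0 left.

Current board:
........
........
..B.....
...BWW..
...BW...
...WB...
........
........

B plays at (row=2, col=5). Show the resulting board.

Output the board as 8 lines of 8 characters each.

Answer: ........
........
..B..B..
...BBW..
...BW...
...WB...
........
........

Derivation:
Place B at (2,5); scan 8 dirs for brackets.
Dir NW: first cell '.' (not opp) -> no flip
Dir N: first cell '.' (not opp) -> no flip
Dir NE: first cell '.' (not opp) -> no flip
Dir W: first cell '.' (not opp) -> no flip
Dir E: first cell '.' (not opp) -> no flip
Dir SW: opp run (3,4) capped by B -> flip
Dir S: opp run (3,5), next='.' -> no flip
Dir SE: first cell '.' (not opp) -> no flip
All flips: (3,4)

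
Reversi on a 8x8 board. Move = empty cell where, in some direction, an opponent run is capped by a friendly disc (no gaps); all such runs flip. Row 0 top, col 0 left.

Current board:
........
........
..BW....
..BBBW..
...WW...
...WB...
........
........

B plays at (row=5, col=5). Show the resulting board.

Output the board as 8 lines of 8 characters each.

Place B at (5,5); scan 8 dirs for brackets.
Dir NW: opp run (4,4) capped by B -> flip
Dir N: first cell '.' (not opp) -> no flip
Dir NE: first cell '.' (not opp) -> no flip
Dir W: first cell 'B' (not opp) -> no flip
Dir E: first cell '.' (not opp) -> no flip
Dir SW: first cell '.' (not opp) -> no flip
Dir S: first cell '.' (not opp) -> no flip
Dir SE: first cell '.' (not opp) -> no flip
All flips: (4,4)

Answer: ........
........
..BW....
..BBBW..
...WB...
...WBB..
........
........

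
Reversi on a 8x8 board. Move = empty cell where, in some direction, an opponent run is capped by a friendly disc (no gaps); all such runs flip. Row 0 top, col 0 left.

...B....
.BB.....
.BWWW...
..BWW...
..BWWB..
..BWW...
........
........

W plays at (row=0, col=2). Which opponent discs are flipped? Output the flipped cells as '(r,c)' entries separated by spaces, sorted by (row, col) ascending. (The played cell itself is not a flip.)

Answer: (1,2)

Derivation:
Dir NW: edge -> no flip
Dir N: edge -> no flip
Dir NE: edge -> no flip
Dir W: first cell '.' (not opp) -> no flip
Dir E: opp run (0,3), next='.' -> no flip
Dir SW: opp run (1,1), next='.' -> no flip
Dir S: opp run (1,2) capped by W -> flip
Dir SE: first cell '.' (not opp) -> no flip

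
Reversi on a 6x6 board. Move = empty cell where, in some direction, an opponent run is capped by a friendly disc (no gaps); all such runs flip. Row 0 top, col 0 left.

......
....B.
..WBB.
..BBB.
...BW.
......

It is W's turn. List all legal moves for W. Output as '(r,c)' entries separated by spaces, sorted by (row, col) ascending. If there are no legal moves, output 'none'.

(0,3): no bracket -> illegal
(0,4): flips 3 -> legal
(0,5): no bracket -> illegal
(1,2): no bracket -> illegal
(1,3): no bracket -> illegal
(1,5): no bracket -> illegal
(2,1): no bracket -> illegal
(2,5): flips 2 -> legal
(3,1): no bracket -> illegal
(3,5): no bracket -> illegal
(4,1): no bracket -> illegal
(4,2): flips 2 -> legal
(4,5): no bracket -> illegal
(5,2): no bracket -> illegal
(5,3): no bracket -> illegal
(5,4): no bracket -> illegal

Answer: (0,4) (2,5) (4,2)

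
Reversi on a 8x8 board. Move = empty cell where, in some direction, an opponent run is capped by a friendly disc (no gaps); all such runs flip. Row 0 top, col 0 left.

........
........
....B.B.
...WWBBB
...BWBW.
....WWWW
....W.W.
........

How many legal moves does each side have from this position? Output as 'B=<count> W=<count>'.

-- B to move --
(2,2): no bracket -> illegal
(2,3): flips 2 -> legal
(2,5): flips 1 -> legal
(3,2): flips 2 -> legal
(4,2): flips 1 -> legal
(4,7): flips 1 -> legal
(5,3): flips 1 -> legal
(6,3): flips 1 -> legal
(6,5): flips 2 -> legal
(6,7): flips 1 -> legal
(7,3): flips 3 -> legal
(7,4): flips 4 -> legal
(7,5): no bracket -> illegal
(7,6): flips 3 -> legal
(7,7): no bracket -> illegal
B mobility = 12
-- W to move --
(1,3): flips 2 -> legal
(1,4): flips 1 -> legal
(1,5): flips 1 -> legal
(1,6): flips 2 -> legal
(1,7): flips 2 -> legal
(2,3): no bracket -> illegal
(2,5): flips 2 -> legal
(2,7): flips 2 -> legal
(3,2): flips 1 -> legal
(4,2): flips 1 -> legal
(4,7): no bracket -> illegal
(5,2): flips 1 -> legal
(5,3): flips 1 -> legal
W mobility = 11

Answer: B=12 W=11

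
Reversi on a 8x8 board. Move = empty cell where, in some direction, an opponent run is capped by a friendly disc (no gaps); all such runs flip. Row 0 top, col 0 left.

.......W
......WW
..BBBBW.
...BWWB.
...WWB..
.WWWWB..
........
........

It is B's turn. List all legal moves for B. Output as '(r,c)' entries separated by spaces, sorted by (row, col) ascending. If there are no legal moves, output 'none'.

(0,5): no bracket -> illegal
(0,6): flips 2 -> legal
(1,5): no bracket -> illegal
(2,7): flips 1 -> legal
(3,2): no bracket -> illegal
(3,7): no bracket -> illegal
(4,0): no bracket -> illegal
(4,1): no bracket -> illegal
(4,2): flips 2 -> legal
(4,6): flips 1 -> legal
(5,0): flips 4 -> legal
(6,0): no bracket -> illegal
(6,1): flips 3 -> legal
(6,2): no bracket -> illegal
(6,3): flips 3 -> legal
(6,4): flips 3 -> legal
(6,5): no bracket -> illegal

Answer: (0,6) (2,7) (4,2) (4,6) (5,0) (6,1) (6,3) (6,4)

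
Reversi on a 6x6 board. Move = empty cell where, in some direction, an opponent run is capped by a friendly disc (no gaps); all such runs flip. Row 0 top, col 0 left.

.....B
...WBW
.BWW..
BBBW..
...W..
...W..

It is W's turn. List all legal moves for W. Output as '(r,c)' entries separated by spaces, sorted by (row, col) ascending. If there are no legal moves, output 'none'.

(0,3): no bracket -> illegal
(0,4): no bracket -> illegal
(1,0): flips 2 -> legal
(1,1): no bracket -> illegal
(1,2): no bracket -> illegal
(2,0): flips 1 -> legal
(2,4): no bracket -> illegal
(2,5): no bracket -> illegal
(4,0): flips 1 -> legal
(4,1): flips 1 -> legal
(4,2): flips 1 -> legal

Answer: (1,0) (2,0) (4,0) (4,1) (4,2)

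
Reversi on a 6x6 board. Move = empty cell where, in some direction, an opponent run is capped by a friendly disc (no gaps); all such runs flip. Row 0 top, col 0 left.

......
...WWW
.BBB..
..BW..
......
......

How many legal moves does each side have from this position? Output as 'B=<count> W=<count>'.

Answer: B=6 W=3

Derivation:
-- B to move --
(0,2): no bracket -> illegal
(0,3): flips 1 -> legal
(0,4): flips 1 -> legal
(0,5): flips 1 -> legal
(1,2): no bracket -> illegal
(2,4): no bracket -> illegal
(2,5): no bracket -> illegal
(3,4): flips 1 -> legal
(4,2): no bracket -> illegal
(4,3): flips 1 -> legal
(4,4): flips 1 -> legal
B mobility = 6
-- W to move --
(1,0): no bracket -> illegal
(1,1): flips 1 -> legal
(1,2): no bracket -> illegal
(2,0): no bracket -> illegal
(2,4): no bracket -> illegal
(3,0): no bracket -> illegal
(3,1): flips 2 -> legal
(3,4): no bracket -> illegal
(4,1): flips 2 -> legal
(4,2): no bracket -> illegal
(4,3): no bracket -> illegal
W mobility = 3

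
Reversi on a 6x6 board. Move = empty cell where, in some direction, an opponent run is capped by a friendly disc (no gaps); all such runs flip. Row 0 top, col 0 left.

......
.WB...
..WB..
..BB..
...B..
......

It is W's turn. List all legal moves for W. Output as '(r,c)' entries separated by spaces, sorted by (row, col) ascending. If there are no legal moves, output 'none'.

Answer: (0,2) (1,3) (2,4) (4,2) (4,4)

Derivation:
(0,1): no bracket -> illegal
(0,2): flips 1 -> legal
(0,3): no bracket -> illegal
(1,3): flips 1 -> legal
(1,4): no bracket -> illegal
(2,1): no bracket -> illegal
(2,4): flips 1 -> legal
(3,1): no bracket -> illegal
(3,4): no bracket -> illegal
(4,1): no bracket -> illegal
(4,2): flips 1 -> legal
(4,4): flips 1 -> legal
(5,2): no bracket -> illegal
(5,3): no bracket -> illegal
(5,4): no bracket -> illegal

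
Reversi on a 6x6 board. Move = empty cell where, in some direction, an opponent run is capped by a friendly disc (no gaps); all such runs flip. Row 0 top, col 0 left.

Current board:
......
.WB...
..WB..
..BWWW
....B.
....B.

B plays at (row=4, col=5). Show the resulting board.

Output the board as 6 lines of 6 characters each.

Answer: ......
.WB...
..WB..
..BWBW
....BB
....B.

Derivation:
Place B at (4,5); scan 8 dirs for brackets.
Dir NW: opp run (3,4) capped by B -> flip
Dir N: opp run (3,5), next='.' -> no flip
Dir NE: edge -> no flip
Dir W: first cell 'B' (not opp) -> no flip
Dir E: edge -> no flip
Dir SW: first cell 'B' (not opp) -> no flip
Dir S: first cell '.' (not opp) -> no flip
Dir SE: edge -> no flip
All flips: (3,4)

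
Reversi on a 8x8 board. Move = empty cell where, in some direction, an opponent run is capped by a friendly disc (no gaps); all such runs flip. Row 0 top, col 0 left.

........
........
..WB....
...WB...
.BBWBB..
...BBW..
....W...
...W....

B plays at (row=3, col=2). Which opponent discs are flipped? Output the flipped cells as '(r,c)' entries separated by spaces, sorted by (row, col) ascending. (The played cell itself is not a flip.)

Dir NW: first cell '.' (not opp) -> no flip
Dir N: opp run (2,2), next='.' -> no flip
Dir NE: first cell 'B' (not opp) -> no flip
Dir W: first cell '.' (not opp) -> no flip
Dir E: opp run (3,3) capped by B -> flip
Dir SW: first cell 'B' (not opp) -> no flip
Dir S: first cell 'B' (not opp) -> no flip
Dir SE: opp run (4,3) capped by B -> flip

Answer: (3,3) (4,3)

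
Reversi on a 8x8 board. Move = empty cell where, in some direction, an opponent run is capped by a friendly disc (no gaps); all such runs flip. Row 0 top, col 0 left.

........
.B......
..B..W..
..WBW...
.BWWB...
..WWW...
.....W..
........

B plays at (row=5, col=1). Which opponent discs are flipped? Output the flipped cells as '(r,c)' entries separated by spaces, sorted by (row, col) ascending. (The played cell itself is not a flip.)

Answer: (4,2)

Derivation:
Dir NW: first cell '.' (not opp) -> no flip
Dir N: first cell 'B' (not opp) -> no flip
Dir NE: opp run (4,2) capped by B -> flip
Dir W: first cell '.' (not opp) -> no flip
Dir E: opp run (5,2) (5,3) (5,4), next='.' -> no flip
Dir SW: first cell '.' (not opp) -> no flip
Dir S: first cell '.' (not opp) -> no flip
Dir SE: first cell '.' (not opp) -> no flip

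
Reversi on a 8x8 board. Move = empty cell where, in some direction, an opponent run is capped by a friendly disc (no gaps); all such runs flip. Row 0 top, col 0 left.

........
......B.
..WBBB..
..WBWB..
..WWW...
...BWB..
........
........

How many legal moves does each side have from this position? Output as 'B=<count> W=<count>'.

-- B to move --
(1,1): flips 1 -> legal
(1,2): no bracket -> illegal
(1,3): no bracket -> illegal
(2,1): flips 1 -> legal
(3,1): flips 2 -> legal
(4,1): flips 1 -> legal
(4,5): flips 1 -> legal
(5,1): flips 1 -> legal
(5,2): flips 2 -> legal
(6,3): no bracket -> illegal
(6,4): flips 3 -> legal
(6,5): no bracket -> illegal
B mobility = 8
-- W to move --
(0,5): no bracket -> illegal
(0,6): no bracket -> illegal
(0,7): flips 2 -> legal
(1,2): flips 1 -> legal
(1,3): flips 2 -> legal
(1,4): flips 2 -> legal
(1,5): flips 2 -> legal
(1,7): no bracket -> illegal
(2,6): flips 4 -> legal
(2,7): no bracket -> illegal
(3,6): flips 1 -> legal
(4,5): no bracket -> illegal
(4,6): no bracket -> illegal
(5,2): flips 1 -> legal
(5,6): flips 1 -> legal
(6,2): flips 1 -> legal
(6,3): flips 1 -> legal
(6,4): flips 1 -> legal
(6,5): no bracket -> illegal
(6,6): flips 1 -> legal
W mobility = 13

Answer: B=8 W=13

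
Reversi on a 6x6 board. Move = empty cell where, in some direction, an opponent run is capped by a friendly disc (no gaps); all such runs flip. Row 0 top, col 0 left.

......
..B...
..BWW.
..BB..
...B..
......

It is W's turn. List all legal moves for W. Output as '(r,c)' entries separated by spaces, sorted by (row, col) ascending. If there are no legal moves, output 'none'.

Answer: (0,1) (2,1) (4,1) (4,2) (5,3)

Derivation:
(0,1): flips 1 -> legal
(0,2): no bracket -> illegal
(0,3): no bracket -> illegal
(1,1): no bracket -> illegal
(1,3): no bracket -> illegal
(2,1): flips 1 -> legal
(3,1): no bracket -> illegal
(3,4): no bracket -> illegal
(4,1): flips 1 -> legal
(4,2): flips 1 -> legal
(4,4): no bracket -> illegal
(5,2): no bracket -> illegal
(5,3): flips 2 -> legal
(5,4): no bracket -> illegal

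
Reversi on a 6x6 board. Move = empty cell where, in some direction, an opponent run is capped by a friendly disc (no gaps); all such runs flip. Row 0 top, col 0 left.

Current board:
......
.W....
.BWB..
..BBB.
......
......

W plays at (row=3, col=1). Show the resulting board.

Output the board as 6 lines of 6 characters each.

Place W at (3,1); scan 8 dirs for brackets.
Dir NW: first cell '.' (not opp) -> no flip
Dir N: opp run (2,1) capped by W -> flip
Dir NE: first cell 'W' (not opp) -> no flip
Dir W: first cell '.' (not opp) -> no flip
Dir E: opp run (3,2) (3,3) (3,4), next='.' -> no flip
Dir SW: first cell '.' (not opp) -> no flip
Dir S: first cell '.' (not opp) -> no flip
Dir SE: first cell '.' (not opp) -> no flip
All flips: (2,1)

Answer: ......
.W....
.WWB..
.WBBB.
......
......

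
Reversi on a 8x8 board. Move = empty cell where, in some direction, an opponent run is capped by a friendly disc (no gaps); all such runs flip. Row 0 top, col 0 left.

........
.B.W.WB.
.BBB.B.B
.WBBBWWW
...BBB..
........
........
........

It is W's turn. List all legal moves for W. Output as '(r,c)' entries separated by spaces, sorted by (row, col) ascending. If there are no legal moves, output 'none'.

Answer: (0,1) (1,4) (1,7) (5,3) (5,4) (5,5)

Derivation:
(0,0): no bracket -> illegal
(0,1): flips 2 -> legal
(0,2): no bracket -> illegal
(0,5): no bracket -> illegal
(0,6): no bracket -> illegal
(0,7): no bracket -> illegal
(1,0): no bracket -> illegal
(1,2): no bracket -> illegal
(1,4): flips 1 -> legal
(1,7): flips 2 -> legal
(2,0): no bracket -> illegal
(2,4): no bracket -> illegal
(2,6): no bracket -> illegal
(3,0): no bracket -> illegal
(4,1): no bracket -> illegal
(4,2): no bracket -> illegal
(4,6): no bracket -> illegal
(5,2): no bracket -> illegal
(5,3): flips 4 -> legal
(5,4): flips 1 -> legal
(5,5): flips 1 -> legal
(5,6): no bracket -> illegal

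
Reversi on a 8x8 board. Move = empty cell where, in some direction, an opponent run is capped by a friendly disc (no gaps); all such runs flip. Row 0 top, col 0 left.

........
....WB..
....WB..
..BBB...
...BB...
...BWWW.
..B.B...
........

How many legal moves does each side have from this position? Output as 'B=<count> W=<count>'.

Answer: B=8 W=10

Derivation:
-- B to move --
(0,3): flips 1 -> legal
(0,4): flips 2 -> legal
(0,5): no bracket -> illegal
(1,3): flips 1 -> legal
(2,3): flips 1 -> legal
(3,5): no bracket -> illegal
(4,5): no bracket -> illegal
(4,6): flips 1 -> legal
(4,7): no bracket -> illegal
(5,7): flips 3 -> legal
(6,3): no bracket -> illegal
(6,5): flips 1 -> legal
(6,6): flips 1 -> legal
(6,7): no bracket -> illegal
B mobility = 8
-- W to move --
(0,4): no bracket -> illegal
(0,5): no bracket -> illegal
(0,6): flips 1 -> legal
(1,6): flips 1 -> legal
(2,1): flips 2 -> legal
(2,2): flips 2 -> legal
(2,3): no bracket -> illegal
(2,6): flips 1 -> legal
(3,1): no bracket -> illegal
(3,5): no bracket -> illegal
(3,6): flips 1 -> legal
(4,1): no bracket -> illegal
(4,2): flips 1 -> legal
(4,5): no bracket -> illegal
(5,1): no bracket -> illegal
(5,2): flips 1 -> legal
(6,1): no bracket -> illegal
(6,3): no bracket -> illegal
(6,5): no bracket -> illegal
(7,1): no bracket -> illegal
(7,2): no bracket -> illegal
(7,3): flips 1 -> legal
(7,4): flips 1 -> legal
(7,5): no bracket -> illegal
W mobility = 10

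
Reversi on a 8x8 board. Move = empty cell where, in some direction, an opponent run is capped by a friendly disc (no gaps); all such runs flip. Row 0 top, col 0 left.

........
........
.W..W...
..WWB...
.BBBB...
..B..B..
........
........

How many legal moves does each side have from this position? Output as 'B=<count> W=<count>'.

Answer: B=6 W=7

Derivation:
-- B to move --
(1,0): flips 2 -> legal
(1,1): no bracket -> illegal
(1,2): no bracket -> illegal
(1,3): no bracket -> illegal
(1,4): flips 1 -> legal
(1,5): flips 2 -> legal
(2,0): no bracket -> illegal
(2,2): flips 2 -> legal
(2,3): flips 2 -> legal
(2,5): no bracket -> illegal
(3,0): no bracket -> illegal
(3,1): flips 2 -> legal
(3,5): no bracket -> illegal
B mobility = 6
-- W to move --
(2,3): no bracket -> illegal
(2,5): no bracket -> illegal
(3,0): no bracket -> illegal
(3,1): no bracket -> illegal
(3,5): flips 1 -> legal
(4,0): no bracket -> illegal
(4,5): no bracket -> illegal
(4,6): no bracket -> illegal
(5,0): flips 1 -> legal
(5,1): flips 1 -> legal
(5,3): flips 1 -> legal
(5,4): flips 3 -> legal
(5,6): no bracket -> illegal
(6,1): no bracket -> illegal
(6,2): flips 2 -> legal
(6,3): no bracket -> illegal
(6,4): no bracket -> illegal
(6,5): no bracket -> illegal
(6,6): flips 2 -> legal
W mobility = 7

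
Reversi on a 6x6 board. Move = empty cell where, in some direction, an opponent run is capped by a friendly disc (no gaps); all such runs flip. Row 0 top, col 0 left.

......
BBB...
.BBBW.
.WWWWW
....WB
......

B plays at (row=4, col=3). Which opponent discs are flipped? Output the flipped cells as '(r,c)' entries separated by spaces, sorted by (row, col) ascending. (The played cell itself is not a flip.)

Dir NW: opp run (3,2) capped by B -> flip
Dir N: opp run (3,3) capped by B -> flip
Dir NE: opp run (3,4), next='.' -> no flip
Dir W: first cell '.' (not opp) -> no flip
Dir E: opp run (4,4) capped by B -> flip
Dir SW: first cell '.' (not opp) -> no flip
Dir S: first cell '.' (not opp) -> no flip
Dir SE: first cell '.' (not opp) -> no flip

Answer: (3,2) (3,3) (4,4)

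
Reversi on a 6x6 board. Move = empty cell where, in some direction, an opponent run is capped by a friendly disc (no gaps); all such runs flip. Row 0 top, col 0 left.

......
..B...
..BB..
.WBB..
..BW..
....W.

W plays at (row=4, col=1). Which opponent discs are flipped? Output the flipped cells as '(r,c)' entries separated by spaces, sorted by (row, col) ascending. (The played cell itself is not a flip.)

Dir NW: first cell '.' (not opp) -> no flip
Dir N: first cell 'W' (not opp) -> no flip
Dir NE: opp run (3,2) (2,3), next='.' -> no flip
Dir W: first cell '.' (not opp) -> no flip
Dir E: opp run (4,2) capped by W -> flip
Dir SW: first cell '.' (not opp) -> no flip
Dir S: first cell '.' (not opp) -> no flip
Dir SE: first cell '.' (not opp) -> no flip

Answer: (4,2)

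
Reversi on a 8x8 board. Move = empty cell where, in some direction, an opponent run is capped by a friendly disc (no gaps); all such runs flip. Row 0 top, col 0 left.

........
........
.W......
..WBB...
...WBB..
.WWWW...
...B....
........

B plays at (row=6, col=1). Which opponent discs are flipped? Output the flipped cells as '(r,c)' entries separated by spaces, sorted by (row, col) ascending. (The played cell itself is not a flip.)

Answer: (4,3) (5,2)

Derivation:
Dir NW: first cell '.' (not opp) -> no flip
Dir N: opp run (5,1), next='.' -> no flip
Dir NE: opp run (5,2) (4,3) capped by B -> flip
Dir W: first cell '.' (not opp) -> no flip
Dir E: first cell '.' (not opp) -> no flip
Dir SW: first cell '.' (not opp) -> no flip
Dir S: first cell '.' (not opp) -> no flip
Dir SE: first cell '.' (not opp) -> no flip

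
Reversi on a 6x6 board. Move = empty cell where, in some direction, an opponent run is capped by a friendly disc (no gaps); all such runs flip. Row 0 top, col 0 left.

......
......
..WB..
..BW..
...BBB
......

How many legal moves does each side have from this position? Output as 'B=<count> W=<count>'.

Answer: B=4 W=6

Derivation:
-- B to move --
(1,1): flips 2 -> legal
(1,2): flips 1 -> legal
(1,3): no bracket -> illegal
(2,1): flips 1 -> legal
(2,4): no bracket -> illegal
(3,1): no bracket -> illegal
(3,4): flips 1 -> legal
(4,2): no bracket -> illegal
B mobility = 4
-- W to move --
(1,2): no bracket -> illegal
(1,3): flips 1 -> legal
(1,4): no bracket -> illegal
(2,1): no bracket -> illegal
(2,4): flips 1 -> legal
(3,1): flips 1 -> legal
(3,4): no bracket -> illegal
(3,5): no bracket -> illegal
(4,1): no bracket -> illegal
(4,2): flips 1 -> legal
(5,2): no bracket -> illegal
(5,3): flips 1 -> legal
(5,4): no bracket -> illegal
(5,5): flips 1 -> legal
W mobility = 6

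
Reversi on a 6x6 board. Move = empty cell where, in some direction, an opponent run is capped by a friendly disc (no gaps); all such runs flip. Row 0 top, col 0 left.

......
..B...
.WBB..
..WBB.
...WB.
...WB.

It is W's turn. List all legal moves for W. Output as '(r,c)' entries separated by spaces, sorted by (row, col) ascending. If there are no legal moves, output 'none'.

(0,1): no bracket -> illegal
(0,2): flips 2 -> legal
(0,3): flips 1 -> legal
(1,1): no bracket -> illegal
(1,3): flips 2 -> legal
(1,4): flips 1 -> legal
(2,4): flips 2 -> legal
(2,5): flips 1 -> legal
(3,1): no bracket -> illegal
(3,5): flips 3 -> legal
(4,2): no bracket -> illegal
(4,5): flips 1 -> legal
(5,5): flips 1 -> legal

Answer: (0,2) (0,3) (1,3) (1,4) (2,4) (2,5) (3,5) (4,5) (5,5)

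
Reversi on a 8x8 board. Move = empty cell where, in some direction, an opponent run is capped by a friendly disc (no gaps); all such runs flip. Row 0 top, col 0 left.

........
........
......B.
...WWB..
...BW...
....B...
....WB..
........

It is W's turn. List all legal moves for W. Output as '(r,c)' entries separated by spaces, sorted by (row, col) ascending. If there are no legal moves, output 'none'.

(1,5): no bracket -> illegal
(1,6): no bracket -> illegal
(1,7): flips 2 -> legal
(2,4): no bracket -> illegal
(2,5): no bracket -> illegal
(2,7): no bracket -> illegal
(3,2): no bracket -> illegal
(3,6): flips 1 -> legal
(3,7): no bracket -> illegal
(4,2): flips 1 -> legal
(4,5): no bracket -> illegal
(4,6): no bracket -> illegal
(5,2): flips 1 -> legal
(5,3): flips 1 -> legal
(5,5): no bracket -> illegal
(5,6): no bracket -> illegal
(6,3): no bracket -> illegal
(6,6): flips 1 -> legal
(7,4): no bracket -> illegal
(7,5): no bracket -> illegal
(7,6): no bracket -> illegal

Answer: (1,7) (3,6) (4,2) (5,2) (5,3) (6,6)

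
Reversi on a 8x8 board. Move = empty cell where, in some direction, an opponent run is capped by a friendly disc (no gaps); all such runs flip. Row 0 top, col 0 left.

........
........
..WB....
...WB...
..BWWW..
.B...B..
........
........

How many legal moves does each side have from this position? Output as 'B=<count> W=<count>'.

Answer: B=10 W=9

Derivation:
-- B to move --
(1,1): flips 3 -> legal
(1,2): no bracket -> illegal
(1,3): no bracket -> illegal
(2,1): flips 1 -> legal
(2,4): flips 1 -> legal
(3,1): no bracket -> illegal
(3,2): flips 1 -> legal
(3,5): flips 1 -> legal
(3,6): no bracket -> illegal
(4,6): flips 3 -> legal
(5,2): flips 1 -> legal
(5,3): flips 2 -> legal
(5,4): flips 1 -> legal
(5,6): flips 1 -> legal
B mobility = 10
-- W to move --
(1,2): flips 2 -> legal
(1,3): flips 1 -> legal
(1,4): no bracket -> illegal
(2,4): flips 2 -> legal
(2,5): flips 1 -> legal
(3,1): no bracket -> illegal
(3,2): no bracket -> illegal
(3,5): flips 1 -> legal
(4,0): no bracket -> illegal
(4,1): flips 1 -> legal
(4,6): no bracket -> illegal
(5,0): no bracket -> illegal
(5,2): no bracket -> illegal
(5,3): no bracket -> illegal
(5,4): no bracket -> illegal
(5,6): no bracket -> illegal
(6,0): flips 2 -> legal
(6,1): no bracket -> illegal
(6,2): no bracket -> illegal
(6,4): no bracket -> illegal
(6,5): flips 1 -> legal
(6,6): flips 1 -> legal
W mobility = 9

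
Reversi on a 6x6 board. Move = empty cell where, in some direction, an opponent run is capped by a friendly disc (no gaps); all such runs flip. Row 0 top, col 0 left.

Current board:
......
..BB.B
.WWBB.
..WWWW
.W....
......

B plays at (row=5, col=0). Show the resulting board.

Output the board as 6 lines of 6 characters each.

Place B at (5,0); scan 8 dirs for brackets.
Dir NW: edge -> no flip
Dir N: first cell '.' (not opp) -> no flip
Dir NE: opp run (4,1) (3,2) capped by B -> flip
Dir W: edge -> no flip
Dir E: first cell '.' (not opp) -> no flip
Dir SW: edge -> no flip
Dir S: edge -> no flip
Dir SE: edge -> no flip
All flips: (3,2) (4,1)

Answer: ......
..BB.B
.WWBB.
..BWWW
.B....
B.....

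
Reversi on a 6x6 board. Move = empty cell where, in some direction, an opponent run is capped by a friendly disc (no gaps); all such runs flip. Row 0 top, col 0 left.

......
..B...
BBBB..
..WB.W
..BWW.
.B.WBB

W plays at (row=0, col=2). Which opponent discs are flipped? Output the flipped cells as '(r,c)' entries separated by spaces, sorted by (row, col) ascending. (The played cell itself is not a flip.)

Dir NW: edge -> no flip
Dir N: edge -> no flip
Dir NE: edge -> no flip
Dir W: first cell '.' (not opp) -> no flip
Dir E: first cell '.' (not opp) -> no flip
Dir SW: first cell '.' (not opp) -> no flip
Dir S: opp run (1,2) (2,2) capped by W -> flip
Dir SE: first cell '.' (not opp) -> no flip

Answer: (1,2) (2,2)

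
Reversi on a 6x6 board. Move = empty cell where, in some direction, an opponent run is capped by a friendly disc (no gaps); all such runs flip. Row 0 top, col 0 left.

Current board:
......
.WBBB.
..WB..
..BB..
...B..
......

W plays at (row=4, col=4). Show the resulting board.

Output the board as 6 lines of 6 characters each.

Answer: ......
.WBBB.
..WB..
..BW..
...BW.
......

Derivation:
Place W at (4,4); scan 8 dirs for brackets.
Dir NW: opp run (3,3) capped by W -> flip
Dir N: first cell '.' (not opp) -> no flip
Dir NE: first cell '.' (not opp) -> no flip
Dir W: opp run (4,3), next='.' -> no flip
Dir E: first cell '.' (not opp) -> no flip
Dir SW: first cell '.' (not opp) -> no flip
Dir S: first cell '.' (not opp) -> no flip
Dir SE: first cell '.' (not opp) -> no flip
All flips: (3,3)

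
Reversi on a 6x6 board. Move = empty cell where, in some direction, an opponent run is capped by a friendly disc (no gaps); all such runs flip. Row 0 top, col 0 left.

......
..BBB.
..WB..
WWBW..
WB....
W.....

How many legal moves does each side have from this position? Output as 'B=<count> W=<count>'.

-- B to move --
(1,1): no bracket -> illegal
(2,0): no bracket -> illegal
(2,1): flips 2 -> legal
(2,4): no bracket -> illegal
(3,4): flips 1 -> legal
(4,2): no bracket -> illegal
(4,3): flips 1 -> legal
(4,4): no bracket -> illegal
(5,1): no bracket -> illegal
B mobility = 3
-- W to move --
(0,1): no bracket -> illegal
(0,2): flips 1 -> legal
(0,3): flips 2 -> legal
(0,4): flips 1 -> legal
(0,5): flips 4 -> legal
(1,1): no bracket -> illegal
(1,5): no bracket -> illegal
(2,1): no bracket -> illegal
(2,4): flips 1 -> legal
(2,5): no bracket -> illegal
(3,4): no bracket -> illegal
(4,2): flips 2 -> legal
(4,3): no bracket -> illegal
(5,1): flips 1 -> legal
(5,2): flips 1 -> legal
W mobility = 8

Answer: B=3 W=8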